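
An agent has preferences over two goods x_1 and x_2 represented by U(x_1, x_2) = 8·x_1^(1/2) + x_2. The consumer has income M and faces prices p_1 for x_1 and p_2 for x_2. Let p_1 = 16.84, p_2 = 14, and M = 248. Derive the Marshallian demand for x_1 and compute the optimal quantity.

x_1* = 11.0584

MU_x_1 = 4/√x_1, MU_x_2 = 1. Tangency: 4/√x_1 = p_1/p_2.
Solve: √x_1 = 4·p_2/p_1, so x_1*(p_1,p_2) = (4·p_2/p_1)², and x_2* = (M − p_1·x_1*)/p_2.
Plugging in: x_1* = (4·14/16.84)² = 11.0584.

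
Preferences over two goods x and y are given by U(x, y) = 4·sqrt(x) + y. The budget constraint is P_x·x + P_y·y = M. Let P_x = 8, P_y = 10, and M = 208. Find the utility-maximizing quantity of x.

Solve: √x = 2·P_y/P_x, so x*(P_x,P_y) = (2·P_y/P_x)², and y* = (M − P_x·x*)/P_y.
Plugging in: x* = (2·10/8)² = 6.25.

x* = 6.25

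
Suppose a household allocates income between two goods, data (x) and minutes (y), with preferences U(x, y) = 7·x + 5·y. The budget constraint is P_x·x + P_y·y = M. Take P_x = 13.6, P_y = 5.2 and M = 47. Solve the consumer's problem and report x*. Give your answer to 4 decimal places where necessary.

x* = 0

y gives more utility per dollar, so spend all income on y: y* = M/P_y, x* = 0.
Numerically: x* = 0, y* = 9.0385.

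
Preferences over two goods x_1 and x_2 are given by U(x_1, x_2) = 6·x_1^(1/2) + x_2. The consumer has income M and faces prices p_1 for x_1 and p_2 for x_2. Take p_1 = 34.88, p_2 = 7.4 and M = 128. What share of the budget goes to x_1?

share on x_1 = 0.1104

Set MRS = p_1/p_2: 3·x_1^(−1/2) = p_1/p_2.
Thus x_1* = (3·p_2/p_1)² — independent of M — with the rest of income spent on x_2.
Plugging in: x_1* = (3·7.4/34.88)² = 0.4051, x_2* = 15.3879.
Expenditure on x_1: 34.88·0.4051 = 14.1296; share = 0.1104.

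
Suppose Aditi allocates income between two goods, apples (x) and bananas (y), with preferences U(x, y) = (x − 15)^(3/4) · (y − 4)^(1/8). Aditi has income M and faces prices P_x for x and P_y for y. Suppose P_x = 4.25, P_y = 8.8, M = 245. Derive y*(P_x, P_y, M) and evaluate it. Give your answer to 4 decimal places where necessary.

This is Cobb-Douglas in (x−15, y−4): tangency gives 0.75·P_y·(y−4) = 0.125·P_x·(x−15).
Substituting into the budget: x* = 15 + 6/7·(M − 15·P_x − 4·P_y)/P_x, and y* = 4 + 1/7·(…)/P_y.
Discretionary income = 245 − 15·4.25 − 4·8.8 = 146.05; y* = 4 + 1/7·146.05/8.8 = 6.3709.

y* = 6.3709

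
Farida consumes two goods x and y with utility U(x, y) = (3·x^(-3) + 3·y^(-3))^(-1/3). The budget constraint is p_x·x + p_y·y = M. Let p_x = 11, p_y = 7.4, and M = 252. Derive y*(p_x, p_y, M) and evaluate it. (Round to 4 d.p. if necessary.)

y* = 14.5143

Substitute y = (y/x)·x into the budget: x* = M/(p_x + p_y·(y/x)).
Numerically y/x = 1.104181, so x* = 252/(11 + 7.4·1.104181) = 13.1449 and y* = 1.104181·13.1449 = 14.5143.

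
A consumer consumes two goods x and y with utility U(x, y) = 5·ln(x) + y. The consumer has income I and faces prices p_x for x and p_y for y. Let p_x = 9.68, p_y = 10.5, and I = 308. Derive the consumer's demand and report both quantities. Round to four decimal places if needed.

x* = 5.4236, y* = 24.3333

Set MRS = p_x/p_y: (5/x)/1 = p_x/p_y.
So x*(p_x,p_y) = 5·p_y/p_x, independent of income; and y* = (I − 5·p_y)/p_y.
At the given prices: x* = 5·10.5/9.68 = 5.4236, and y* = 24.3333.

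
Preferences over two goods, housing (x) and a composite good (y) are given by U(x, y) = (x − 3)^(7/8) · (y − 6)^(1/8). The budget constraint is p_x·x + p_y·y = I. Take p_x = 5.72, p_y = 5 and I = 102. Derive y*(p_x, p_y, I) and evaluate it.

After buying the subsistence bundle (3, 6), a share 0.875 of the remaining income goes to x: x* = 3 + 0.875·(I − 3p_x − 6p_y)/p_x.
Discretionary income = 102 − 3·5.72 − 6·5 = 54.84; y* = 6 + 0.125·54.84/5 = 7.371.

y* = 7.371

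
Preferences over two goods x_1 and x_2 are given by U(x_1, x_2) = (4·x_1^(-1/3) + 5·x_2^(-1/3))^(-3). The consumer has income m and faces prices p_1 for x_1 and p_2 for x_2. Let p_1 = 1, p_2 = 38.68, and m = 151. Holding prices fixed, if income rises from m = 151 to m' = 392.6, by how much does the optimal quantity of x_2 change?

From the CES first-order condition, (4/5)·(x_2/x_1)^(4/3) = p_1/p_2.
Solve for the ratio: x_2/x_1 = [(5/4)·p_1/p_2]^(0.75).
With the ratio pinned down, the budget gives x_1* = m/(p_1 + p_2·(x_2/x_1)) and x_2* = (x_2/x_1)·x_1*.
Numerically x_2/x_1 = 0.07622, so x_1* = 151/(1 + 38.68·0.07622) = 38.2455 and x_2* = 0.07622·38.2455 = 2.9151.
At m' = 392.6: x_2* = 7.5792. Change: 7.5792 − 2.9151 = 4.6641.

Δx_2* = 4.6641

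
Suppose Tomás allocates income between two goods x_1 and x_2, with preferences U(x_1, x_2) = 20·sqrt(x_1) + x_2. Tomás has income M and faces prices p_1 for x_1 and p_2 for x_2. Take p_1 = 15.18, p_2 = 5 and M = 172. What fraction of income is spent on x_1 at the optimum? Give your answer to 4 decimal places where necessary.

Utility is quasi-linear in x_2; the FOC for x_1 is 10/√x_1 = p_1/p_2.
Thus x_1* = (10·p_2/p_1)² — independent of M — with the rest of income spent on x_2.
Plugging in: x_1* = (10·5/15.18)² = 10.8492, x_2* = 1.4619.
Expenditure on x_1: 15.18·10.8492 = 164.6904; share = 0.9575.

share on x_1 = 0.9575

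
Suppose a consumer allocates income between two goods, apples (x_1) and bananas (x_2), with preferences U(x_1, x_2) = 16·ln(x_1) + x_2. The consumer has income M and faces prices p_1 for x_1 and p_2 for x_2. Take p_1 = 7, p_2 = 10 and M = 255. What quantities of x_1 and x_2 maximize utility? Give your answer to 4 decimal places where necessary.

MU_x_1 = 16/x_1, MU_x_2 = 1. Tangency: 16/x_1 = p_1/p_2.
So x_1*(p_1,p_2) = 16·p_2/p_1, independent of income; and x_2* = (M − 16·p_2)/p_2.
At the given prices: x_1* = 16·10/7 = 22.8571, and x_2* = 9.5.

x_1* = 22.8571, x_2* = 9.5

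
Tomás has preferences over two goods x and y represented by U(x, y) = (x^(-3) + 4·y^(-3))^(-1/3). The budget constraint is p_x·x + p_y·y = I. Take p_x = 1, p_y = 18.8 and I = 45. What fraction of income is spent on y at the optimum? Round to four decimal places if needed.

MU_x ∝ x^(-4), MU_y ∝ 4·y^(-4), so MRS = (1/4)·(y/x)^(4) = p_x/p_y.
Hence y/x = (4·p_x/p_y)^(1/(4)), i.e. raised to the 0.25 power.
Substitute y = (y/x)·x into the budget: x* = I/(p_x + p_y·(y/x)).
Numerically y/x = 0.679165, so x* = 45/(1 + 18.8·0.679165) = 3.2684 and y* = 0.679165·3.2684 = 2.2198.
Expenditure on y: 18.8·2.2198 = 41.7316; share = 0.9274.

share on y = 0.9274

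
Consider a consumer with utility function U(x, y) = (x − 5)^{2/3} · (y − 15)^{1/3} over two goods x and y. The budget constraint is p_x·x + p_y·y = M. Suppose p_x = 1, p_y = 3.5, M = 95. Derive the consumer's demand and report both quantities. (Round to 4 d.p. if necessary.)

x* = 30, y* = 18.5714

This is Cobb-Douglas in (x−5, y−15): tangency gives 2/3·p_y·(y−15) = 1/3·p_x·(x−5).
Substituting into the budget: x* = 5 + 2/3·(M − 5·p_x − 15·p_y)/p_x, and y* = 15 + 1/3·(…)/p_y.
Discretionary income = 95 − 5·1 − 15·3.5 = 37.5; x* = 5 + 2/3·37.5/1 = 30; y* = 15 + 1/3·37.5/3.5 = 18.5714.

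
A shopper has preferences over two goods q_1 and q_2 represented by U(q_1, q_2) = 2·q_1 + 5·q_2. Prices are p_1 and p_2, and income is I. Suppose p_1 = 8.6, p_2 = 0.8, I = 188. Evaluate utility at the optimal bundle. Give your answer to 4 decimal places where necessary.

V = 1175

Perfect substitutes: compare marginal utility per dollar. 2/p_1 vs 5/p_2 → 0.2326 vs 6.25.
q_2 gives more utility per dollar, so spend all income on q_2: q_2* = I/p_2, q_1* = 0.
Numerically: q_1* = 0, q_2* = 235.
Utility at the optimum: U(0, 235) = 1175.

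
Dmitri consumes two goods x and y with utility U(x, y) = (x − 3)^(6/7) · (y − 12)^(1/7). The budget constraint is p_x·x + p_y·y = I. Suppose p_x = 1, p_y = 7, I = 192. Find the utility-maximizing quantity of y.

y* = 14.1429

This is Cobb-Douglas in (x−3, y−12): tangency gives 6/7·p_y·(y−12) = 1/7·p_x·(x−3).
After buying the subsistence bundle (3, 12), a share 6/7 of the remaining income goes to x: x* = 3 + 6/7·(I − 3p_x − 12p_y)/p_x.
Discretionary income = 192 − 3·1 − 12·7 = 105; y* = 12 + 1/7·105/7 = 14.1429.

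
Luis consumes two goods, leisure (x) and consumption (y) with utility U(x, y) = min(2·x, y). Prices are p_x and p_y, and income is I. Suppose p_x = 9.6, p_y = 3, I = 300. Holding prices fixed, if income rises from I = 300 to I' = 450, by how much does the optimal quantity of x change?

Δx* = 9.6154

With perfect complements, no substitution: consume in ratio x:y = 1:2.
Budget: p_x·x + p_y·2·x = I, so (p_x + 2·p_y)·x = I.
Demand: x*(p_x,p_y,I) = I/(p_x + 2·p_y), y* = 2·I/(p_x + 2·p_y).
Here 9.6 + 2·3 = 15.6, giving x* = 19.2308.
At I' = 450: x* = 28.8462. Change: 28.8462 − 19.2308 = 9.6154.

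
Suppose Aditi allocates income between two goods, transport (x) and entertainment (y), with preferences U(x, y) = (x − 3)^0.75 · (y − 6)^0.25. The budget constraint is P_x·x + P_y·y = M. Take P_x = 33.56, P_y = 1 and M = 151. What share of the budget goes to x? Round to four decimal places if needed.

share on x = 0.8869

Let x' = x−3, y' = y−6. MRS = 3·y'/x' = P_x/P_y.
After buying the subsistence bundle (3, 6), a share 0.75 of the remaining income goes to x: x* = 3 + 0.75·(M − 3P_x − 6P_y)/P_x.
Discretionary income = 151 − 3·33.56 − 6·1 = 44.32; x* = 3 + 0.75·44.32/33.56 = 3.9905; y* = 6 + 0.25·44.32/1 = 17.08.
Expenditure on x: 33.56·3.9905 = 133.92; share = 0.8869.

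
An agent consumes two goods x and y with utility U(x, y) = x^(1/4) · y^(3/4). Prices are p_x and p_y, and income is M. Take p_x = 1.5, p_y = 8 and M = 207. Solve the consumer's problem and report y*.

MU_x/MU_y = (0.25·y)/(0.75·x); tangency sets this equal to p_x/p_y.
Rearranging, p_y·y = 3·p_x·x. Substituting into the budget gives p_x·x·(1 + 3) = M.
Demand: x*(p_x,p_y,M) = 0.25·M/p_x and y* = 0.75·M/p_y.
At p_x=1.5, p_y=8, M=207: y* = 0.75·207/8 = 19.4062.

y* = 19.4062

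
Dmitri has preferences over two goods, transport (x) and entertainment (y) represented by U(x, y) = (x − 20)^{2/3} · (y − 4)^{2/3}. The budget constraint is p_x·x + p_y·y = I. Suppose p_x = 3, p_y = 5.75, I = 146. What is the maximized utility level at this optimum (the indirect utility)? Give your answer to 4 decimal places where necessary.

V = 14.9012

Discretionary income = 146 − 20·3 − 4·5.75 = 63; x* = 20 + 0.5·63/3 = 30.5; y* = 4 + 0.5·63/5.75 = 9.4783.
Utility at the optimum: U(30.5, 9.4783) = 14.9012.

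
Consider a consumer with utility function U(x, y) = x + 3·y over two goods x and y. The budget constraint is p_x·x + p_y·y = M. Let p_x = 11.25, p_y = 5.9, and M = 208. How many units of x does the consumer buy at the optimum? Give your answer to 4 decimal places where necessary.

Linear utility — the consumer picks whichever good has higher MU/price: 1/11.25 = 0.0889 vs 3/5.9 = 0.5085.
y gives more utility per dollar, so spend all income on y: y* = M/p_y, x* = 0.
Numerically: x* = 0, y* = 35.2542.

x* = 0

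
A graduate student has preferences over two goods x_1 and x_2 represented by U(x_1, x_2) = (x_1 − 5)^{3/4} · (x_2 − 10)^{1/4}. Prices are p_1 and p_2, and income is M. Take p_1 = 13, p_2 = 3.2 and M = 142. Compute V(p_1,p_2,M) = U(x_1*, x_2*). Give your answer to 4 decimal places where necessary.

MRS = 3·(x_2−10)/(x_1−5). Tangency with p_1/p_2 gives x_2−10 = (1/3)·(p_1/p_2)·(x_1−5).
Substituting into the budget: x_1* = 5 + 0.75·(M − 5·p_1 − 10·p_2)/p_1, and x_2* = 10 + 0.25·(…)/p_2.
Discretionary income = 142 − 5·13 − 10·3.2 = 45; x_1* = 5 + 0.75·45/13 = 7.5962; x_2* = 10 + 0.25·45/3.2 = 13.5156.
Utility at the optimum: U(7.5962, 13.5156) = 2.8006.

V = 2.8006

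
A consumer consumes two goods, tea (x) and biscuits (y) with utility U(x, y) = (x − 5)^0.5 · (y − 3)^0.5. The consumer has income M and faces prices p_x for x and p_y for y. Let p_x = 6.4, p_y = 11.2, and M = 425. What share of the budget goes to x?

share on x = 0.4981

After buying the subsistence bundle (5, 3), a share 0.5 of the remaining income goes to x: x* = 5 + 0.5·(M − 5p_x − 3p_y)/p_x.
Discretionary income = 425 − 5·6.4 − 3·11.2 = 359.4; x* = 5 + 0.5·359.4/6.4 = 33.0781; y* = 3 + 0.5·359.4/11.2 = 19.0446.
Expenditure on x: 6.4·33.0781 = 211.7; share = 0.4981.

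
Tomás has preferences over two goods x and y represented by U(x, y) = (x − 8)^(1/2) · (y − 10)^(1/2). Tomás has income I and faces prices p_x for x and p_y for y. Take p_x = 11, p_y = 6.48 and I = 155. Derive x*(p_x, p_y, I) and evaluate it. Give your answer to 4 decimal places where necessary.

After buying the subsistence bundle (8, 10), a share 0.5 of the remaining income goes to x: x* = 8 + 0.5·(I − 8p_x − 10p_y)/p_x.
Discretionary income = 155 − 8·11 − 10·6.48 = 2.2; x* = 8 + 0.5·2.2/11 = 8.1.

x* = 8.1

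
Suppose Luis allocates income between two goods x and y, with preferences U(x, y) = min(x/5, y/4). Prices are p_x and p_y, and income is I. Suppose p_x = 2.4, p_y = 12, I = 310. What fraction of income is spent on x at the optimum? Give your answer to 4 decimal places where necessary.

Leontief preferences: the optimum is at the kink where x/5 = y/4, i.e. y = (4/5)·x.
Budget: p_x·x + p_y·(4/5)·x = I, so (5·p_x + 4·p_y)·x = 5·I.
Demand: x*(p_x,p_y,I) = 5·I/(5·p_x + 4·p_y), y* = 4·I/(5·p_x + 4·p_y).
Here 5·2.4 + 4·12 = 60, giving x* = 25.8333 and y* = 20.6667.
Expenditure on x: 2.4·25.8333 = 62; share = 0.2.

share on x = 0.2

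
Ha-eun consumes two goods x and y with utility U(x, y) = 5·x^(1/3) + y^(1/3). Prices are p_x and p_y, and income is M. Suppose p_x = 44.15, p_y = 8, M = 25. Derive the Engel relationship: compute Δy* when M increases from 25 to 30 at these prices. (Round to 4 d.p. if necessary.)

Δy* = 0.1085

MRS = MU_x/MU_y = 5·(y/x)^(2/3). Set equal to p_x/p_y.
Hence y/x = ((1/5)·p_x/p_y)^(1/(2/3)), i.e. raised to the 1.5 power.
Substitute y = (y/x)·x into the budget: x* = M/(p_x + p_y·(y/x)).
Numerically y/x = 1.159594, so x* = 25/(44.15 + 8·1.159594) = 0.4679 and y* = 1.159594·0.4679 = 0.5426.
At M' = 30: y* = 0.6511. Change: 0.6511 − 0.5426 = 0.1085.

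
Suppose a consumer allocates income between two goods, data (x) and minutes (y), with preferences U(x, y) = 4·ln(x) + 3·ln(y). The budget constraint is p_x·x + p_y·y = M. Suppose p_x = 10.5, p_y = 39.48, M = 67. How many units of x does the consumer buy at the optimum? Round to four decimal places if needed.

Tangency: MRS = (4/3)·y/x = p_x/p_y.
So 4·p_y·y = 3·p_x·x; combined with the budget, a share 4/7 of income goes to x.
Demand: x*(p_x,p_y,M) = 4/7·M/p_x and y* = 3/7·M/p_y.
At p_x=10.5, p_y=39.48, M=67: x* = 4/7·67/10.5 = 3.6463.

x* = 3.6463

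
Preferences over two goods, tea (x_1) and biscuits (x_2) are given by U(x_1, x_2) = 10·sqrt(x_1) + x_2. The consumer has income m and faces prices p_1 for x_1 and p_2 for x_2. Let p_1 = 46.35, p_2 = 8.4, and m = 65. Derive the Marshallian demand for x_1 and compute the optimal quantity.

x_1* = 0.8211

Utility is quasi-linear in x_2; the FOC for x_1 is 5/√x_1 = p_1/p_2.
Solve: √x_1 = 5·p_2/p_1, so x_1*(p_1,p_2) = (5·p_2/p_1)², and x_2* = (m − p_1·x_1*)/p_2.
Plugging in: x_1* = (5·8.4/46.35)² = 0.8211.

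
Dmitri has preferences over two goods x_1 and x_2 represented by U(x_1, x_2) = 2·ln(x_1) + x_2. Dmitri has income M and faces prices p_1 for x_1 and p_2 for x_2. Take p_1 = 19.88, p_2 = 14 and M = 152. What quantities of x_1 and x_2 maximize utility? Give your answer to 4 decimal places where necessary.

x_1* = 1.4085, x_2* = 8.8571

At the given prices: x_1* = 2·14/19.88 = 1.4085, and x_2* = 8.8571.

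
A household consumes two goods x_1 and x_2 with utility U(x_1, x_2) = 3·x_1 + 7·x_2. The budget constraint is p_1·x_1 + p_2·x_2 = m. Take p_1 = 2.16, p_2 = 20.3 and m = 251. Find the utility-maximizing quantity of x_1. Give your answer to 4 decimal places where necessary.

x_1* = 116.2037

Linear utility — the consumer picks whichever good has higher MU/price: 3/2.16 = 1.3889 vs 7/20.3 = 0.3448.
x_1 gives more utility per dollar, so spend all income on x_1: x_1* = m/p_1, x_2* = 0.
Numerically: x_1* = 116.2037, x_2* = 0.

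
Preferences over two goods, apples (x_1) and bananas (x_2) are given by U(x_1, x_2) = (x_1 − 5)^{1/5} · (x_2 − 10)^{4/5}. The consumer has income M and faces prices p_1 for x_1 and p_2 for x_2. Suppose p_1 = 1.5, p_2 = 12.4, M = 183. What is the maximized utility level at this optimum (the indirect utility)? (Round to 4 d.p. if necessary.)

V = 3.8418

This is Cobb-Douglas in (x_1−5, x_2−10): tangency gives 0.2·p_2·(x_2−10) = 0.8·p_1·(x_1−5).
After buying the subsistence bundle (5, 10), a share 0.2 of the remaining income goes to x_1: x_1* = 5 + 0.2·(M − 5p_1 − 10p_2)/p_1.
Discretionary income = 183 − 5·1.5 − 10·12.4 = 51.5; x_1* = 5 + 0.2·51.5/1.5 = 11.8667; x_2* = 10 + 0.8·51.5/12.4 = 13.3226.
Utility at the optimum: U(11.8667, 13.3226) = 3.8418.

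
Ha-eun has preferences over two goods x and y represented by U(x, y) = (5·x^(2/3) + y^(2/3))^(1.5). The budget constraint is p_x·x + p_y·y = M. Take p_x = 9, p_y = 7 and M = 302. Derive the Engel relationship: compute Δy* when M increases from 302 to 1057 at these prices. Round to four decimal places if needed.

Δy* = 1.4077

From the CES first-order condition, 5·(y/x)^(1/3) = p_x/p_y.
Hence y/x = ((1/5)·p_x/p_y)^(1/(1/3)), i.e. raised to the 3 power.
With the ratio pinned down, the budget gives x* = M/(p_x + p_y·(y/x)) and y* = (y/x)·x*.
Numerically y/x = 0.017003, so x* = 302/(9 + 7·0.017003) = 33.1176 and y* = 0.017003·33.1176 = 0.5631.
At M' = 1057: y* = 1.9708. Change: 1.9708 − 0.5631 = 1.4077.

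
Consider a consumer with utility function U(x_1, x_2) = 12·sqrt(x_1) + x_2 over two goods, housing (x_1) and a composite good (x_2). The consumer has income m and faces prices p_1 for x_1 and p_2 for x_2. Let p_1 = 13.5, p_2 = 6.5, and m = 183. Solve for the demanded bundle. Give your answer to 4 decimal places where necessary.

MU_x_1 = 6/√x_1, MU_x_2 = 1. Tangency: 6/√x_1 = p_1/p_2.
Thus x_1* = (6·p_2/p_1)² — independent of m — with the rest of income spent on x_2.
Plugging in: x_1* = (6·6.5/13.5)² = 8.3457, x_2* = 10.8205.

x_1* = 8.3457, x_2* = 10.8205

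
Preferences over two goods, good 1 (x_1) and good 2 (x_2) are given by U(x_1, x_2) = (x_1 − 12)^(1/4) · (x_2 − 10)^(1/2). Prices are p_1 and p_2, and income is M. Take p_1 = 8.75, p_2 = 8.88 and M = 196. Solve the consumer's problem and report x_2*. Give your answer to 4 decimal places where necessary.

After buying the subsistence bundle (12, 10), a share 1/3 of the remaining income goes to x_1: x_1* = 12 + 1/3·(M − 12p_1 − 10p_2)/p_1.
Discretionary income = 196 − 12·8.75 − 10·8.88 = 2.2; x_2* = 10 + 2/3·2.2/8.88 = 10.1652.

x_2* = 10.1652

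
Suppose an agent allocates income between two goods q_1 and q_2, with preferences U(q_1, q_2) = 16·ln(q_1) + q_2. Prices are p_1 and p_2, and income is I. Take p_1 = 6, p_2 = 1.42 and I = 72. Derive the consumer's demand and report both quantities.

q_1* = 3.7867, q_2* = 34.7042

So q_1*(p_1,p_2) = 16·p_2/p_1, independent of income; and q_2* = (I − 16·p_2)/p_2.
At the given prices: q_1* = 16·1.42/6 = 3.7867, and q_2* = 34.7042.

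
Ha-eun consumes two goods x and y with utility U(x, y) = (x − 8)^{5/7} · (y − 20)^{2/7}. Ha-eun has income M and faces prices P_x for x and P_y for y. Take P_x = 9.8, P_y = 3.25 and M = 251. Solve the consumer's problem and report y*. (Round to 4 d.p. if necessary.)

MRS = (5/2)·(y−20)/(x−8). Tangency with P_x/P_y gives y−20 = (2/5)·(P_x/P_y)·(x−8).
Substituting into the budget: x* = 8 + 5/7·(M − 8·P_x − 20·P_y)/P_x, and y* = 20 + 2/7·(…)/P_y.
Discretionary income = 251 − 8·9.8 − 20·3.25 = 107.6; y* = 20 + 2/7·107.6/3.25 = 29.4593.

y* = 29.4593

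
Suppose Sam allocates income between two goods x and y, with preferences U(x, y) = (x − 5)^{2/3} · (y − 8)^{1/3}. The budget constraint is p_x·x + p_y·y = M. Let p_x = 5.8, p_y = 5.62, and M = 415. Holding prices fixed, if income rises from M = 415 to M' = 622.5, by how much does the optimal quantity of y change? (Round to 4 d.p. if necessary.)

MRS = 2·(y−8)/(x−5). Tangency with p_x/p_y gives y−8 = (1/2)·(p_x/p_y)·(x−5).
Substituting into the budget: x* = 5 + 2/3·(M − 5·p_x − 8·p_y)/p_x, and y* = 8 + 1/3·(…)/p_y.
Discretionary income = 415 − 5·5.8 − 8·5.62 = 341.04; y* = 8 + 1/3·341.04/5.62 = 28.2278.
At M' = 622.5: y* = 40.535. Change: 40.535 − 28.2278 = 12.3072.

Δy* = 12.3072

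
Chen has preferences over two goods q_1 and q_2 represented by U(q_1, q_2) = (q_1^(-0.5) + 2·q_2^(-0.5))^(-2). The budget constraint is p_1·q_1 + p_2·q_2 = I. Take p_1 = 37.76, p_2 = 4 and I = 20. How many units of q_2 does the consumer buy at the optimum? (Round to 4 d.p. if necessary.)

q_2* = 2.1446

MU_q_1 ∝ q_1^(-1.5), MU_q_2 ∝ 2·q_2^(-1.5), so MRS = (1/2)·(q_2/q_1)^(1.5) = p_1/p_2.
Solve for the ratio: q_2/q_1 = [2·p_1/p_2]^(2/3).
Substitute q_2 = (q_2/q_1)·q_1 into the budget: q_1* = I/(p_1 + p_2·(q_2/q_1)).
Numerically q_2/q_1 = 7.090355, so q_1* = 20/(37.76 + 4·7.090355) = 0.3025 and q_2* = 7.090355·0.3025 = 2.1446.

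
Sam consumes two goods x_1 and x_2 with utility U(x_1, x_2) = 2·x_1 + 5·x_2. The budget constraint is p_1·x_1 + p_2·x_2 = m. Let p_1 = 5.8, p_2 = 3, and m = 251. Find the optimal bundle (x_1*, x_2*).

x_1* = 0, x_2* = 83.6667

Linear utility — the consumer picks whichever good has higher MU/price: 2/5.8 = 0.3448 vs 5/3 = 1.6667.
x_2 gives more utility per dollar, so spend all income on x_2: x_2* = m/p_2, x_1* = 0.
Numerically: x_1* = 0, x_2* = 83.6667.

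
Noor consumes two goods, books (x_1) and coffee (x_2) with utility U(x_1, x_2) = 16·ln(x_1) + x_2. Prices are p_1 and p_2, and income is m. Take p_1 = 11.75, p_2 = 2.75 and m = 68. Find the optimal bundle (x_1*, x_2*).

Set MRS = p_1/p_2: (16/x_1)/1 = p_1/p_2.
So x_1*(p_1,p_2) = 16·p_2/p_1, independent of income; and x_2* = (m − 16·p_2)/p_2.
At the given prices: x_1* = 16·2.75/11.75 = 3.7447, and x_2* = 8.7273.

x_1* = 3.7447, x_2* = 8.7273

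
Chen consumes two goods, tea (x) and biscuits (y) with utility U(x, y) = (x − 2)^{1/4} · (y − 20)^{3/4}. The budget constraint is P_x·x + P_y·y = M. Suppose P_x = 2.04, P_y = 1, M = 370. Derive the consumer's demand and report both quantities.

MRS = (1/3)·(y−20)/(x−2). Tangency with P_x/P_y gives y−20 = 3·(P_x/P_y)·(x−2).
Substituting into the budget: x* = 2 + 0.25·(M − 2·P_x − 20·P_y)/P_x, and y* = 20 + 0.75·(…)/P_y.
Discretionary income = 370 − 2·2.04 − 20·1 = 345.92; x* = 2 + 0.25·345.92/2.04 = 44.3922; y* = 20 + 0.75·345.92/1 = 279.44.

x* = 44.3922, y* = 279.44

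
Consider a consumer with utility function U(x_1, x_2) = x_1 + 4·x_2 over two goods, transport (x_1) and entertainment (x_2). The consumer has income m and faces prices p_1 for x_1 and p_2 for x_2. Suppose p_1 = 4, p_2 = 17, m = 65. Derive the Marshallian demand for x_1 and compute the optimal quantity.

Numerically: x_1* = 16.25, x_2* = 0.

x_1* = 16.25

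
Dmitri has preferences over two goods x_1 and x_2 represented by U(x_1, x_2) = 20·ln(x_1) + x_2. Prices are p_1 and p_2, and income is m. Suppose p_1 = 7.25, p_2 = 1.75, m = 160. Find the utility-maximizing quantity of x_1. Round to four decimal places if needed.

x_1* = 4.8276

MU_x_1 = 20/x_1, MU_x_2 = 1. Tangency: 20/x_1 = p_1/p_2.
So x_1*(p_1,p_2) = 20·p_2/p_1, independent of income; and x_2* = (m − 20·p_2)/p_2.
At the given prices: x_1* = 20·1.75/7.25 = 4.8276.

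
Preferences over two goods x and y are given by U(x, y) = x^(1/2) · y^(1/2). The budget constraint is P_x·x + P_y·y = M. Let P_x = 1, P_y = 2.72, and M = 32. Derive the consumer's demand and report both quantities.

x* = 16, y* = 5.8824

Demand: x*(P_x,P_y,M) = 0.5·M/P_x and y* = 0.5·M/P_y.
At P_x=1, P_y=2.72, M=32: x* = 0.5·32/1 = 16, y* = 5.8824.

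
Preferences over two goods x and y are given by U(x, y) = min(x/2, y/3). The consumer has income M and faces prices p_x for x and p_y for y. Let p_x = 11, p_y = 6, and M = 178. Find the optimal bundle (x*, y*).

Leontief preferences: the optimum is at the kink where x/2 = y/3, i.e. y = (3/2)·x.
Budget: p_x·x + p_y·(3/2)·x = M, so (2·p_x + 3·p_y)·x = 2·M.
Demand: x*(p_x,p_y,M) = 2·M/(2·p_x + 3·p_y), y* = 3·M/(2·p_x + 3·p_y).
Here 2·11 + 3·6 = 40, giving x* = 8.9 and y* = 13.35.

x* = 8.9, y* = 13.35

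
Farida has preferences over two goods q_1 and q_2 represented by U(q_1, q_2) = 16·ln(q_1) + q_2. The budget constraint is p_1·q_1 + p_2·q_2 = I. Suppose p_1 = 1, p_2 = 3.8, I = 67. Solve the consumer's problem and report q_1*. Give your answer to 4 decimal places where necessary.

q_1* = 60.8

MU_q_1 = 16/q_1, MU_q_2 = 1. Tangency: 16/q_1 = p_1/p_2.
So q_1*(p_1,p_2) = 16·p_2/p_1, independent of income; and q_2* = (I − 16·p_2)/p_2.
At the given prices: q_1* = 16·3.8/1 = 60.8.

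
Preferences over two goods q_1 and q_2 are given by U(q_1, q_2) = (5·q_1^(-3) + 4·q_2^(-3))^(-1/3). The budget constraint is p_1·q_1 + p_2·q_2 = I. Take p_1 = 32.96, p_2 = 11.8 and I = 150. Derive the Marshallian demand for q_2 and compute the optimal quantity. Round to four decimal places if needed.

With the ratio pinned down, the budget gives q_1* = I/(p_1 + p_2·(q_2/q_1)) and q_2* = (q_2/q_1)·q_1*.
Numerically q_2/q_1 = 1.222641, so q_1* = 150/(32.96 + 11.8·1.222641) = 3.1654 and q_2* = 1.222641·3.1654 = 3.8702.

q_2* = 3.8702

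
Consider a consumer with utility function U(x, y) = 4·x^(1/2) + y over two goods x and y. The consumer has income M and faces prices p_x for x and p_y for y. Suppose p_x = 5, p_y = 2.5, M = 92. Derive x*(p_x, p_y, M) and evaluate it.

Set MRS = p_x/p_y: 2·x^(−1/2) = p_x/p_y.
Thus x* = (2·p_y/p_x)² — independent of M — with the rest of income spent on y.
Plugging in: x* = (2·2.5/5)² = 1.

x* = 1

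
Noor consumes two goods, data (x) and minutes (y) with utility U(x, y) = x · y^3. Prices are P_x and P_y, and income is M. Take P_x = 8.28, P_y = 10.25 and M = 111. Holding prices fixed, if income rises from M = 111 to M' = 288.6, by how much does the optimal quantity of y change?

MU_x/MU_y = (y)/(3·x); tangency sets this equal to P_x/P_y.
Rearranging, P_y·y = 3·P_x·x. Substituting into the budget gives P_x·x·(1 + 3) = M.
Demand: x*(P_x,P_y,M) = 0.25·M/P_x and y* = 0.75·M/P_y.
At P_x=8.28, P_y=10.25, M=111: y* = 0.75·111/10.25 = 8.122.
At M' = 288.6: y* = 21.1171. Change: 21.1171 − 8.122 = 12.9951.

Δy* = 12.9951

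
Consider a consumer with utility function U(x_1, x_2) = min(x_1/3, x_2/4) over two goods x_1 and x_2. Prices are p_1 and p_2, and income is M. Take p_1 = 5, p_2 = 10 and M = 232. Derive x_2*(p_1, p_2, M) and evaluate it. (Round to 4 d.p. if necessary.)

With perfect complements, no substitution: consume in ratio x_1:x_2 = 3:4.
Budget: p_1·x_1 + p_2·(4/3)·x_1 = M, so (3·p_1 + 4·p_2)·x_1 = 3·M.
Demand: x_1*(p_1,p_2,M) = 3·M/(3·p_1 + 4·p_2), x_2* = 4·M/(3·p_1 + 4·p_2).
Here 3·5 + 4·10 = 55, giving x_2* = 16.8727.

x_2* = 16.8727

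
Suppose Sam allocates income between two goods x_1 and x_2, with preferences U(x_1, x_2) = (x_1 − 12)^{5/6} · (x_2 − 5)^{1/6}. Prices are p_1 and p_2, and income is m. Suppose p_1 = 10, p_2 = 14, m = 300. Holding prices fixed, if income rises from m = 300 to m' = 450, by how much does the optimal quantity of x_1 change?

This is Cobb-Douglas in (x_1−12, x_2−5): tangency gives 5/6·p_2·(x_2−5) = 1/6·p_1·(x_1−12).
Substituting into the budget: x_1* = 12 + 5/6·(m − 12·p_1 − 5·p_2)/p_1, and x_2* = 5 + 1/6·(…)/p_2.
Discretionary income = 300 − 12·10 − 5·14 = 110; x_1* = 12 + 5/6·110/10 = 21.1667.
At m' = 450: x_1* = 33.6667. Change: 33.6667 − 21.1667 = 12.5.

Δx_1* = 12.5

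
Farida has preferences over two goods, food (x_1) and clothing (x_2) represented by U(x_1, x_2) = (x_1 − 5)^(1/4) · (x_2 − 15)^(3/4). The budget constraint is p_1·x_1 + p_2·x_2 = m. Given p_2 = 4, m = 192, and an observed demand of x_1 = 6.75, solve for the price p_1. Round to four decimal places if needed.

Let x_1' = x_1−5, x_2' = x_2−15. MRS = (1/3)·x_2'/x_1' = p_1/p_2.
Substituting into the budget: x_1* = 5 + 0.25·(m − 5·p_1 − 15·p_2)/p_1, and x_2* = 15 + 0.75·(…)/p_2.
Set x_1* = 6.75 in the demand function and solve for p_1: p_1 = 11.

p_1 = 11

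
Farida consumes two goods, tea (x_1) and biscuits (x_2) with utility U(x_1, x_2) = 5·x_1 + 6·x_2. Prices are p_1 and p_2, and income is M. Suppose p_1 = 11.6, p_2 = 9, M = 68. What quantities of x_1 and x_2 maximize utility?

Perfect substitutes: compare marginal utility per dollar. 5/p_1 vs 6/p_2 → 0.431 vs 0.6667.
x_2 gives more utility per dollar, so spend all income on x_2: x_2* = M/p_2, x_1* = 0.
Numerically: x_1* = 0, x_2* = 7.5556.

x_1* = 0, x_2* = 7.5556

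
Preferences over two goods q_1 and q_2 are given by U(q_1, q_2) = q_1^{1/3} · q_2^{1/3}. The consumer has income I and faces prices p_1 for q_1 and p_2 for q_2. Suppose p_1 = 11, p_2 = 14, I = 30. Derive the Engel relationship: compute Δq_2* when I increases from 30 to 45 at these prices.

Δq_2* = 0.5357

Tangency: MRS = q_2/q_1 = p_1/p_2.
Rearranging, p_2·q_2 = p_1·q_1. Substituting into the budget gives p_1·q_1·(1 + 1) = I.
Demand: q_1*(p_1,p_2,I) = 0.5·I/p_1 and q_2* = 0.5·I/p_2.
At p_1=11, p_2=14, I=30: q_2* = 0.5·30/14 = 1.0714.
At I' = 45: q_2* = 1.6071. Change: 1.6071 − 1.0714 = 0.5357.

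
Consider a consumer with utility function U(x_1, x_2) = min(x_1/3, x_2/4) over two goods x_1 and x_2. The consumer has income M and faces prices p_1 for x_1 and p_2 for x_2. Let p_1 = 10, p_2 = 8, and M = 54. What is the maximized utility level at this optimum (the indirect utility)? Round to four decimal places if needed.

Leontief preferences: the optimum is at the kink where x_1/3 = x_2/4, i.e. x_2 = (4/3)·x_1.
Budget: p_1·x_1 + p_2·(4/3)·x_1 = M, so (3·p_1 + 4·p_2)·x_1 = 3·M.
Demand: x_1*(p_1,p_2,M) = 3·M/(3·p_1 + 4·p_2), x_2* = 4·M/(3·p_1 + 4·p_2).
Here 3·10 + 4·8 = 62, giving x_1* = 2.6129 and x_2* = 3.4839.
Utility at the optimum: U(2.6129, 3.4839) = 0.871.

V = 0.871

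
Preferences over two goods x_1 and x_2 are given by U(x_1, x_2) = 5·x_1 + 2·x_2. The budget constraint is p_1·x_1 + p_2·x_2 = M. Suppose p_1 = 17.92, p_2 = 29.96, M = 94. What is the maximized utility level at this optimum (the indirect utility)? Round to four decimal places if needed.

Perfect substitutes: compare marginal utility per dollar. 5/p_1 vs 2/p_2 → 0.279 vs 0.0668.
x_1 gives more utility per dollar, so spend all income on x_1: x_1* = M/p_1, x_2* = 0.
Numerically: x_1* = 5.2455, x_2* = 0.
Utility at the optimum: U(5.2455, 0) = 26.2277.

V = 26.2277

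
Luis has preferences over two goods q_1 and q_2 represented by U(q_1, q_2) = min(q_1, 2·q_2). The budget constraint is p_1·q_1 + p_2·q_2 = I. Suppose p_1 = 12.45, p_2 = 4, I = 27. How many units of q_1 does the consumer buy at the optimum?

q_1* = 1.8685

With perfect complements, no substitution: consume in ratio q_1:q_2 = 2:1.
Budget: p_1·q_1 + p_2·(1/2)·q_1 = I, so (2·p_1 + p_2)·q_1 = 2·I.
Demand: q_1*(p_1,p_2,I) = 2·I/(2·p_1 + p_2), q_2* = I/(2·p_1 + p_2).
Here 2·12.45 + 4 = 28.9, giving q_1* = 1.8685.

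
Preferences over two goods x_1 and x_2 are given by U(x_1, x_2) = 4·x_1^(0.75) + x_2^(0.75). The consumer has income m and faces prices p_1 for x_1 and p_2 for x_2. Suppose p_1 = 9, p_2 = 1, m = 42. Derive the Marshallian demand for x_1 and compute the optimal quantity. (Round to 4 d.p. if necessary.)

MRS = MU_x_1/MU_x_2 = 4·(x_2/x_1)^(0.25). Set equal to p_1/p_2.
Solve for the ratio: x_2/x_1 = [(1/4)·p_1/p_2]^(4).
Substitute x_2 = (x_2/x_1)·x_1 into the budget: x_1* = m/(p_1 + p_2·(x_2/x_1)).
Numerically x_2/x_1 = 25.628906, so x_1* = 42/(9 + 1·25.628906) = 1.2129.

x_1* = 1.2129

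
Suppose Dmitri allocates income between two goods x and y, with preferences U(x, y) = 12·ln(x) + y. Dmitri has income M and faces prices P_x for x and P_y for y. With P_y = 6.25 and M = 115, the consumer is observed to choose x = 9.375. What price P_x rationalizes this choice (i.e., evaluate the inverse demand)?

P_x = 8

MU_x = 12/x, MU_y = 1. Tangency: 12/x = P_x/P_y.
So x*(P_x,P_y) = 12·P_y/P_x, independent of income; and y* = (M − 12·P_y)/P_y.
Set x* = 9.375 in the demand function and solve for P_x: P_x = 8.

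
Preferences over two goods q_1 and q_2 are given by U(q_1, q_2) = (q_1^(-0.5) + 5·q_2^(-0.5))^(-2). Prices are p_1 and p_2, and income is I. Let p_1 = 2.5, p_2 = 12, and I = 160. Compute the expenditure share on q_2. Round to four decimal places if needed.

Substitute q_2 = (q_2/q_1)·q_1 into the budget: q_1* = I/(p_1 + p_2·(q_2/q_1)).
Numerically q_2/q_1 = 1.027588, so q_1* = 160/(2.5 + 12·1.027588) = 10.7882 and q_2* = 1.027588·10.7882 = 11.0858.
Expenditure on q_2: 12·11.0858 = 133.0296; share = 0.8314.

share on q_2 = 0.8314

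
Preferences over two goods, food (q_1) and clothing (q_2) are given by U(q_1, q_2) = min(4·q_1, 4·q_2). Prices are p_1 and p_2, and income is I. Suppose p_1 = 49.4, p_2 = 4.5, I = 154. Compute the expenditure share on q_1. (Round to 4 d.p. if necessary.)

share on q_1 = 0.9165

Leontief preferences: the optimum is at the kink where q_1/4 = q_2/4, i.e. q_2 = q_1.
Budget: p_1·q_1 + p_2·q_1 = I, so (4·p_1 + 4·p_2)·q_1 = 4·I.
Demand: q_1*(p_1,p_2,I) = 4·I/(4·p_1 + 4·p_2), q_2* = 4·I/(4·p_1 + 4·p_2).
Here 4·49.4 + 4·4.5 = 215.6, giving q_1* = 2.8571 and q_2* = 2.8571.
Expenditure on q_1: 49.4·2.8571 = 141.1429; share = 0.9165.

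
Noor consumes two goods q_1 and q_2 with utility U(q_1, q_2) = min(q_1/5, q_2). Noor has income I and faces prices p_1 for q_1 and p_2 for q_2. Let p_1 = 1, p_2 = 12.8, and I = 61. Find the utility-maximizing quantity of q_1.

q_1* = 17.1348

Leontief preferences: the optimum is at the kink where q_1/5 = q_2/1, i.e. q_2 = (1/5)·q_1.
Budget: p_1·q_1 + p_2·(1/5)·q_1 = I, so (5·p_1 + p_2)·q_1 = 5·I.
Demand: q_1*(p_1,p_2,I) = 5·I/(5·p_1 + p_2), q_2* = I/(5·p_1 + p_2).
Here 5·1 + 12.8 = 17.8, giving q_1* = 17.1348.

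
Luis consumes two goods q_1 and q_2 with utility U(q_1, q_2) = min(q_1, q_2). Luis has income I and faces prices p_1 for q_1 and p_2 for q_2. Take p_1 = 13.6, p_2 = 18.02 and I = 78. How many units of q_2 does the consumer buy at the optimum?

Leontief preferences: the optimum is at the kink where q_1/1 = q_2/1, i.e. q_2 = q_1.
Budget: p_1·q_1 + p_2·q_1 = I, so (p_1 + p_2)·q_1 = I.
Demand: q_1*(p_1,p_2,I) = I/(p_1 + p_2), q_2* = I/(p_1 + p_2).
Here 13.6 + 18.02 = 31.62, giving q_2* = 2.4668.

q_2* = 2.4668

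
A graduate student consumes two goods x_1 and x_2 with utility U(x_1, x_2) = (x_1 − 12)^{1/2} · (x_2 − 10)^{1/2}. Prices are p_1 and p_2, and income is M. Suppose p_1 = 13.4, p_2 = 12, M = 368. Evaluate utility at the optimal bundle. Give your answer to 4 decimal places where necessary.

Let x_1' = x_1−12, x_2' = x_2−10. MRS = x_2'/x_1' = p_1/p_2.
After buying the subsistence bundle (12, 10), a share 0.5 of the remaining income goes to x_1: x_1* = 12 + 0.5·(M − 12p_1 − 10p_2)/p_1.
Discretionary income = 368 − 12·13.4 − 10·12 = 87.2; x_1* = 12 + 0.5·87.2/13.4 = 15.2537; x_2* = 10 + 0.5·87.2/12 = 13.6333.
Utility at the optimum: U(15.2537, 13.6333) = 3.4383.

V = 3.4383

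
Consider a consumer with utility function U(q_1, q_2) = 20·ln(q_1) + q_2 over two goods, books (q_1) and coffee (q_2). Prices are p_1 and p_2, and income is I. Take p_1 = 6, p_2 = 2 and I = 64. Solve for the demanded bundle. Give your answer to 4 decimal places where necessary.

At the given prices: q_1* = 20·2/6 = 6.6667, and q_2* = 12.

q_1* = 6.6667, q_2* = 12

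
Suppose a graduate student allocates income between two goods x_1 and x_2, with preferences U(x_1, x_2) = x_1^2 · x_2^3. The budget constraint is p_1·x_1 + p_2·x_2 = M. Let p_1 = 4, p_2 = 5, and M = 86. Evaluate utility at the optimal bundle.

V = 81289.7886

Tangency: MRS = (2/3)·x_2/x_1 = p_1/p_2.
Rearranging, p_2·x_2 = (3/2)·p_1·x_1. Substituting into the budget gives p_1·x_1·(1 + (3/2)) = M.
Demand: x_1*(p_1,p_2,M) = 0.4·M/p_1 and x_2* = 0.6·M/p_2.
At p_1=4, p_2=5, M=86: x_1* = 0.4·86/4 = 8.6, x_2* = 10.32.
Utility at the optimum: U(8.6, 10.32) = 81289.7886.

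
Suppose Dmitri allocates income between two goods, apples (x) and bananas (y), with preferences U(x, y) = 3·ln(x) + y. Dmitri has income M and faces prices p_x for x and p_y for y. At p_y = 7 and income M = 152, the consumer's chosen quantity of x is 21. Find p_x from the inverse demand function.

p_x = 1

MU_x = 3/x, MU_y = 1. Tangency: 3/x = p_x/p_y.
So x*(p_x,p_y) = 3·p_y/p_x, independent of income; and y* = (M − 3·p_y)/p_y.
Set x* = 21 in the demand function and solve for p_x: p_x = 1.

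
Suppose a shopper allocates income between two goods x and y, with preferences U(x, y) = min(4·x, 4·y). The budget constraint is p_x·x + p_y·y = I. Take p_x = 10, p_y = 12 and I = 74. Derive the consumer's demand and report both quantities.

Leontief preferences: the optimum is at the kink where x/4 = y/4, i.e. y = x.
Budget: p_x·x + p_y·x = I, so (4·p_x + 4·p_y)·x = 4·I.
Demand: x*(p_x,p_y,I) = 4·I/(4·p_x + 4·p_y), y* = 4·I/(4·p_x + 4·p_y).
Here 4·10 + 4·12 = 88, giving x* = 3.3636 and y* = 3.3636.

x* = 3.3636, y* = 3.3636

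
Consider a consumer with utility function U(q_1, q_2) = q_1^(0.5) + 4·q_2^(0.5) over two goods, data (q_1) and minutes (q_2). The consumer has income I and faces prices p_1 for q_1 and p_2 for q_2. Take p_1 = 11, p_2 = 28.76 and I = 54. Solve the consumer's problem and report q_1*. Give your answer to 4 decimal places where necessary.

q_1* = 0.6895

MRS = MU_q_1/MU_q_2 = (1/4)·(q_2/q_1)^(0.5). Set equal to p_1/p_2.
Hence q_2/q_1 = (4·p_1/p_2)^(1/(0.5)), i.e. raised to the 2 power.
With the ratio pinned down, the budget gives q_1* = I/(p_1 + p_2·(q_2/q_1)) and q_2* = (q_2/q_1)·q_1*.
Numerically q_2/q_1 = 2.340602, so q_1* = 54/(11 + 28.76·2.340602) = 0.6895.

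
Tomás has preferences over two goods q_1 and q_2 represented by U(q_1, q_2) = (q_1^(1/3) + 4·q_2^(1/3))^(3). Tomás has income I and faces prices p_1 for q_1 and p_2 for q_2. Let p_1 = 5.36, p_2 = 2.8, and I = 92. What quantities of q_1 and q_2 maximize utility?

From the CES first-order condition, (1/4)·(q_2/q_1)^(2/3) = p_1/p_2.
Hence q_2/q_1 = (4·p_1/p_2)^(1/(2/3)), i.e. raised to the 1.5 power.
Substitute q_2 = (q_2/q_1)·q_1 into the budget: q_1* = I/(p_1 + p_2·(q_2/q_1)).
Numerically q_2/q_1 = 21.188496, so q_1* = 92/(5.36 + 2.8·21.188496) = 1.4222 and q_2* = 21.188496·1.4222 = 30.1346.

q_1* = 1.4222, q_2* = 30.1346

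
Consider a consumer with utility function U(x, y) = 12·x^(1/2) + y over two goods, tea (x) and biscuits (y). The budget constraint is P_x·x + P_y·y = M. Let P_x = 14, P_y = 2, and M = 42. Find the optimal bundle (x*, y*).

x* = 0.7347, y* = 15.8571

Plugging in: x* = (6·2/14)² = 0.7347, y* = 15.8571.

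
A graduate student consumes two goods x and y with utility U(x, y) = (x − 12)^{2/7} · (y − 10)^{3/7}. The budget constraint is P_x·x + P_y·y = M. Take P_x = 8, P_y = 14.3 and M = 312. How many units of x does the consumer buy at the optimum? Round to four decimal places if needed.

Let x' = x−12, y' = y−10. MRS = (2/3)·y'/x' = P_x/P_y.
Substituting into the budget: x* = 12 + 0.4·(M − 12·P_x − 10·P_y)/P_x, and y* = 10 + 0.6·(…)/P_y.
Discretionary income = 312 − 12·8 − 10·14.3 = 73; x* = 12 + 0.4·73/8 = 15.65.

x* = 15.65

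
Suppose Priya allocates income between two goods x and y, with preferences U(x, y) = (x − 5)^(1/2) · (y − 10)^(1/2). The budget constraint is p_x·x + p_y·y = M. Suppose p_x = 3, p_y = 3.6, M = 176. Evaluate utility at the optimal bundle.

V = 19.0181

MRS = (y−10)/(x−5). Tangency with p_x/p_y gives y−10 = (p_x/p_y)·(x−5).
After buying the subsistence bundle (5, 10), a share 0.5 of the remaining income goes to x: x* = 5 + 0.5·(M − 5p_x − 10p_y)/p_x.
Discretionary income = 176 − 5·3 − 10·3.6 = 125; x* = 5 + 0.5·125/3 = 25.8333; y* = 10 + 0.5·125/3.6 = 27.3611.
Utility at the optimum: U(25.8333, 27.3611) = 19.0181.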